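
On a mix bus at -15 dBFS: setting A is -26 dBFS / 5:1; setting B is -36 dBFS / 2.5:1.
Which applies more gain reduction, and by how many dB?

B, by 3.8 dB

A: overshoot 11 dB → output overshoot 2.2 dB → GR 8.8 dB.
B: overshoot 21 dB → output overshoot 8.4 dB → GR 12.6 dB.
B applies 3.8 dB more gain reduction.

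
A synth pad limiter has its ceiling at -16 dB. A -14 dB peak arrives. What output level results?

-16 dB

A brickwall limiter is an ∞:1 compressor: any input above the ceiling is clamped to -16 dB.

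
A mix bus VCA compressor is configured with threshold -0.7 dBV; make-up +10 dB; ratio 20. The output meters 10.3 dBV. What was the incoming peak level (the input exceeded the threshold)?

19.3 dBV

Before make-up, the level was 10.3 − 10 = 0.3 dBV.
That's 1 dB above the -0.7 dBV threshold.
Before 20:1 compression the overshoot was 1 × 20 = 20 dB, so input = -0.7 + 20 = 19.3 dBV.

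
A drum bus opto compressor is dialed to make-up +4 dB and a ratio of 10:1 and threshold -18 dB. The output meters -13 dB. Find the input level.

-8 dB

Before make-up, the level was -13 − 4 = -17 dB.
The compressed level sits -17 − (-18) = 1 dB over threshold.
Undo the ratio: input overshoot = 1 × 10 = 10 dB, giving input = -8 dB.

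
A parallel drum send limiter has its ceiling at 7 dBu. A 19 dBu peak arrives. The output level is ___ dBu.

A brickwall limiter is an ∞:1 compressor: any input above the ceiling is clamped to 7 dBu.

7 dBu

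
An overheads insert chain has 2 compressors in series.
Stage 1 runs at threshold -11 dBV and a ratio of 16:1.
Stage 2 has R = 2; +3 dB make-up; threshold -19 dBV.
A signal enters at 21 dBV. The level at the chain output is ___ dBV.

-11 dBV

Stage 1: 32 dB above -11 dBV, reduced 16:1 to 2 dB above → -9 dBV.
Stage 2: 10 dB above -19 dBV, reduced 2:1 to 5 dB above → -14 dBV; +3 dB make-up → -11 dBV.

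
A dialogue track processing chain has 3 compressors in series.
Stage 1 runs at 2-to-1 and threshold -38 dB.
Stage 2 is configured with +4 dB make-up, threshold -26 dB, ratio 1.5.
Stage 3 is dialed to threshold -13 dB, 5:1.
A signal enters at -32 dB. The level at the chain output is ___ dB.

-31 dB

Stage 1: overshoot 6 dB → 6/2 = 3 dB → -35 dB.
Stage 2: -35 dB ≤ -26 dB, so stage 2 doesn't engage; make-up brings it to -31 dB.
Stage 3: -31 dB is at or below the -13 dB threshold — no compression; output -31 dB.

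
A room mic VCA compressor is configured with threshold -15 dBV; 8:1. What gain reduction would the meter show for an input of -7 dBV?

7 dB

Overshoot = -7 − (-15) = 8 dB.
A 8:1 ratio leaves 1 dB of that excess.
Gain reduction = 8 − 1 = 7 dB.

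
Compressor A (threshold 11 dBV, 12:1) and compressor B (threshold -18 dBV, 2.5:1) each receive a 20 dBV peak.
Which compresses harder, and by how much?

A: GR = 9 − 9/12 = 8.25 dB.
B: GR = 38 − 38/2.5 = 22.8 dB.
B applies 14.55 dB more gain reduction.

B, by 14.55 dB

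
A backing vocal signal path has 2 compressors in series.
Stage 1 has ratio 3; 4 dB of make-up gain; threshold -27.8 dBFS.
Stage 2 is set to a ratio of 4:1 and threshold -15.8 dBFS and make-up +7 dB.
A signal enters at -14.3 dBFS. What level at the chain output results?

Stage 1: overshoot 13.5 dB → 13.5/3 = 4.5 dB → -23.3 dBFS; +4 dB make-up → -19.3 dBFS.
Stage 2: -19.3 dBFS is at or below the -15.8 dBFS threshold — no compression; make-up brings it to -12.3 dBFS.

-12.3 dBFS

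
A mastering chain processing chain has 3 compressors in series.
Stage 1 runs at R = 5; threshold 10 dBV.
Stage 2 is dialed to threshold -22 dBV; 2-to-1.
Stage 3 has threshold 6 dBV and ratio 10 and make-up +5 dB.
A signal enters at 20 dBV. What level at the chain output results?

Stage 1: 20 dBV is 10 dB over 10 dBV; at 5:1 that becomes 2 dB over, giving 12 dBV.
Stage 2: 12 dBV is 34 dB over -22 dBV; at 2:1 that becomes 17 dB over, giving -5 dBV.
Stage 3: below threshold (-5 ≤ 6); passes unchanged; make-up brings it to 0 dBV.

0 dBV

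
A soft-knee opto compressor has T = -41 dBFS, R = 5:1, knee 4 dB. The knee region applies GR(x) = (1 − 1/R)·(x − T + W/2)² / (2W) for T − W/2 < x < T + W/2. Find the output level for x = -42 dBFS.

x − T + W/2 = -42 − (-41) + 2 = 1.
GR = (1 − 1/5) × 1² / 8 = 0.8 × 1 / 8 = 0.1 dB.
Output = -42 − 0.1 = -42.1 dBFS.

-42.1 dBFS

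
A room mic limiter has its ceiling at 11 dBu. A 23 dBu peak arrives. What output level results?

The limiter clamps the peak to its 11 dBu ceiling.

11 dBu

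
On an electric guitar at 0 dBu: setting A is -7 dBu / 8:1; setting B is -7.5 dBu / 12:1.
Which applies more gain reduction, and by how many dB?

A: GR = 7 − 7/8 = 6.125 dB.
B: GR = 7.5 − 7.5/12 = 6.875 dB.
Difference: 0.75 dB in favour of B.

B, by 0.75 dB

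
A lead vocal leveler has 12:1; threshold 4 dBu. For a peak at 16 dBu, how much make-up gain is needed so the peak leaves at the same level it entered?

11 dB

The peak compresses to 4 + 12/12 = 5 dBu.
To reach 16 dBu requires 16 − 5 = 11 dB of make-up.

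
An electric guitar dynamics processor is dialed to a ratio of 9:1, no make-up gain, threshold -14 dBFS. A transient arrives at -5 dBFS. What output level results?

The input is 9 dB above the -14 dBFS threshold.
The 9 dB excess becomes 1 dB after 9:1 reduction.
That puts the output at -13 dBFS.

-13 dBFS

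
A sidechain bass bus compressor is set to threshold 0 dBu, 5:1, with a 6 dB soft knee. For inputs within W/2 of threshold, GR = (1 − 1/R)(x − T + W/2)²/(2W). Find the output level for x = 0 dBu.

x − T + W/2 = 0 − 0 + 3 = 3.
GR = (1 − 1/5) × 3² / 12 = 0.8 × 9 / 12 = 0.6 dB.
Output = 0 − 0.6 = -0.6 dBu.

-0.6 dBu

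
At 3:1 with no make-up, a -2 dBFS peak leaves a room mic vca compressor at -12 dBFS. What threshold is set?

Gain reduction = -2 − (-12) = 10 dB; output overshoot = GR / (R − 1) = 10 / 2 = 5 dB.
Threshold = output − output overshoot = -12 − 5 = -17 dBFS.

-17 dBFS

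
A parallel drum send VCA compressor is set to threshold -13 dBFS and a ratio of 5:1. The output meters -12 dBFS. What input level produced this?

-8 dBFS

Post-compression overshoot = -12 − (-13) = 1 dB.
Input overshoot = R × output overshoot = 5 dB → input = -13 + 5 = -8 dBFS.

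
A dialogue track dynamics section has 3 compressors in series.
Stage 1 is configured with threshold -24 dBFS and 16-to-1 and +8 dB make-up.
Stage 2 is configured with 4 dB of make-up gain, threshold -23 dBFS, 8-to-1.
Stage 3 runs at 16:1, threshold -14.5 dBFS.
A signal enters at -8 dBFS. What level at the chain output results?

Stage 1: 16 dB above -24 dBFS, reduced 16:1 to 1 dB above → -23 dBFS; +8 dB make-up → -15 dBFS.
Stage 2: 8 dB above -23 dBFS, reduced 8:1 to 1 dB above → -22 dBFS; +4 dB make-up → -18 dBFS.
Stage 3: -18 dBFS is at or below the -14.5 dBFS threshold — no compression; output -18 dBFS.

-18 dBFS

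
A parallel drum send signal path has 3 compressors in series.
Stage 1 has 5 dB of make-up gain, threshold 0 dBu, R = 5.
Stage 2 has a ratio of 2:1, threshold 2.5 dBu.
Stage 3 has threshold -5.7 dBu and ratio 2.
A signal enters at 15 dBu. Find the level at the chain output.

Stage 1: overshoot 15 dB → 15/5 = 3 dB → 3 dBu; +5 dB make-up → 8 dBu.
Stage 2: overshoot 5.5 dB → 5.5/2 = 2.75 dB → 5.25 dBu.
Stage 3: 5.25 dBu is 10.95 dB over -5.7 dBu; at 2:1 that becomes 5.475 dB over, giving -0.225 dBu.

-0.225 dBu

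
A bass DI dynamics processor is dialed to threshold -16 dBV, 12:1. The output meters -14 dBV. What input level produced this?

That's 2 dB above the -16 dBV threshold.
Input overshoot = R × output overshoot = 24 dB → input = -16 + 24 = 8 dBV.

8 dBV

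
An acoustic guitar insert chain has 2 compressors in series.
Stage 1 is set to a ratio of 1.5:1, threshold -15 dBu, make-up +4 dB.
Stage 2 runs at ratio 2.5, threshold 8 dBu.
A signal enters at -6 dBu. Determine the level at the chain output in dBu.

Stage 1: 9 dB above -15 dBu, reduced 1.5:1 to 6 dB above → -9 dBu; +4 dB make-up → -5 dBu.
Stage 2: below threshold (-5 ≤ 8); passes unchanged; output -5 dBu.

-5 dBu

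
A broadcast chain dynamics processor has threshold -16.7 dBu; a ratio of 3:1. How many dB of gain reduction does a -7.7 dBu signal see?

6 dB

Overshoot = -7.7 − (-16.7) = 9 dB.
A 3:1 ratio leaves 3 dB of that excess.
GR = overshoot in − overshoot out = 9 − 3 = 6 dB.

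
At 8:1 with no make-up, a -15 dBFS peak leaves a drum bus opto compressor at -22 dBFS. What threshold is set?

-23 dBFS

Let T be the threshold. Output overshoot = (input overshoot)/R, so -22 − T = (-15 − T)/8.
8·(-22 − T) = -15 − T → 7·T = -176 − (-15) = -161.
T = -161/7 = -23 dBFS.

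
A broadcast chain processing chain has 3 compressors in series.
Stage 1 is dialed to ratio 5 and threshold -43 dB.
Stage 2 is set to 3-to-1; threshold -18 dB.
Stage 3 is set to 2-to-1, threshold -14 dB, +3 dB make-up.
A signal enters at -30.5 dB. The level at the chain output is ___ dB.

-37.5 dB

Stage 1: -30.5 dB is 12.5 dB over -43 dB; at 5:1 that becomes 2.5 dB over, giving -40.5 dB.
Stage 2: below threshold (-40.5 ≤ -18); passes unchanged; output -40.5 dB.
Stage 3: below threshold (-40.5 ≤ -14); passes unchanged; make-up brings it to -37.5 dB.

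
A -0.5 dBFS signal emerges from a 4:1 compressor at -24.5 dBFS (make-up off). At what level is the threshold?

Input is 32 dB above T (since output overshoot × R = input overshoot: (-24.5 − T)·4 = -0.5 − T gives T = -32.5 dBFS).
Check: -32.5 + (-0.5 − (-32.5))/4 = -32.5 + 8 = -24.5 dBFS. ✓

-32.5 dBFS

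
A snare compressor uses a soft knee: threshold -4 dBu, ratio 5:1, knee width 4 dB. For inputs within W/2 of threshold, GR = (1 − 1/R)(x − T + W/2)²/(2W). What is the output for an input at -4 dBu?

-4.4 dBu

x − T + W/2 = -4 − (-4) + 2 = 2.
GR = (1 − 1/5) × 2² / 8 = 0.8 × 4 / 8 = 0.4 dB.
Output = -4 − 0.4 = -4.4 dBu.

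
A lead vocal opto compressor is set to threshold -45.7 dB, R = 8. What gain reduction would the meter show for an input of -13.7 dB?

28 dB

The signal is 32 dB above threshold.
A 8:1 ratio leaves 4 dB of that excess.
So the signal is attenuated by 32 − 4 = 28 dB.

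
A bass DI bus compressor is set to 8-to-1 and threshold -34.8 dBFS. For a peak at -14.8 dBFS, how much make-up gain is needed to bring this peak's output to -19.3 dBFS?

The peak compresses to -34.8 + 20/8 = -32.3 dBFS.
To reach -19.3 dBFS requires -19.3 − (-32.3) = 13 dB of make-up.

13 dB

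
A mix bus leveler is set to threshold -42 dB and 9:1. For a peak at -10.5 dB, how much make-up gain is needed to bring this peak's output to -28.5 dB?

The peak compresses to -42 + 31.5/9 = -38.5 dB.
To reach -28.5 dB requires -28.5 − (-38.5) = 10 dB of make-up.

10 dB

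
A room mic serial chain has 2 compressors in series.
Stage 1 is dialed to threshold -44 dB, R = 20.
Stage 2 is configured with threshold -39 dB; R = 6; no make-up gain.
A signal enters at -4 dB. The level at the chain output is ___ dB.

-42 dB

Stage 1: -4 dB is 40 dB over -44 dB; at 20:1 that becomes 2 dB over, giving -42 dB.
Stage 2: -42 dB ≤ -39 dB, so stage 2 doesn't engage; output -42 dB.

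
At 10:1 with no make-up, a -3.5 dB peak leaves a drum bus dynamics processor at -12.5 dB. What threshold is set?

Gain reduction = -3.5 − (-12.5) = 9 dB; output overshoot = GR / (R − 1) = 9 / 9 = 1 dB.
Threshold = output − output overshoot = -12.5 − 1 = -13.5 dB.

-13.5 dB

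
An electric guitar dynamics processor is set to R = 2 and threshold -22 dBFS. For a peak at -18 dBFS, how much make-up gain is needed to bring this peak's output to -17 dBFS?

3 dB

Overshoot 4 dB → 4/2 = 2 dB after compression, so the compressed level is -22 + 2 = -20 dBFS.
Make-up = target − compressed = -17 − (-20) = 3 dB.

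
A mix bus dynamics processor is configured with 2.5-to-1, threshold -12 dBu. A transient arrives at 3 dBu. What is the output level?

3 dBu sits 15 dB over threshold.
At 2.5:1 the overshoot is divided by 2.5, leaving 6 dB above threshold.
Output = -12 + 6 = -6 dBu.

-6 dBu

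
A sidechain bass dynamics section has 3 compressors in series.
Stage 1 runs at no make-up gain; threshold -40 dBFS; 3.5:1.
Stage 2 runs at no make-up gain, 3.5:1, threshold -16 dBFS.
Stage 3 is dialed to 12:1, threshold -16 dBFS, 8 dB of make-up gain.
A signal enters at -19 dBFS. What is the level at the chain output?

Stage 1: -19 dBFS is 21 dB over -40 dBFS; at 3.5:1 that becomes 6 dB over, giving -34 dBFS.
Stage 2: -34 dBFS ≤ -16 dBFS, so stage 2 doesn't engage; output -34 dBFS.
Stage 3: below threshold (-34 ≤ -16); passes unchanged; make-up brings it to -26 dBFS.

-26 dBFS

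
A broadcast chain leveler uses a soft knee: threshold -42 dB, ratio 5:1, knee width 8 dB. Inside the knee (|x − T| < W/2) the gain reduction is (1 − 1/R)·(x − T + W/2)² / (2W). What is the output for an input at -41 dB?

-42.25 dB

x − T + W/2 = -41 − (-42) + 4 = 5.
GR = (1 − 1/5) × 5² / 16 = 0.8 × 25 / 16 = 1.25 dB.
Output = -41 − 1.25 = -42.25 dB.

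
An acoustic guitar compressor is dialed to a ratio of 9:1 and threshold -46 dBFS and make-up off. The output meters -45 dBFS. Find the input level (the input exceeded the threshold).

-37 dBFS

The compressed level sits -45 − (-46) = 1 dB over threshold.
Input overshoot = R × output overshoot = 9 dB → input = -46 + 9 = -37 dBFS.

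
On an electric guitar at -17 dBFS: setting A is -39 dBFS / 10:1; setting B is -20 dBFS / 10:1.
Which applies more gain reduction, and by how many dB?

A: 22 dB over, compressed to 2.2 dB over, so 19.8 dB of GR.
B: 3 dB over, compressed to 0.3 dB over, so 2.7 dB of GR.
A reduces 17.1 dB more.

A, by 17.1 dB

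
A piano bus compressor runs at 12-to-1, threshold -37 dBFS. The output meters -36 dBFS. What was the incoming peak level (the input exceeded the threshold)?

Post-compression overshoot = -36 − (-37) = 1 dB.
Undo the ratio: input overshoot = 1 × 12 = 12 dB, giving input = -25 dBFS.

-25 dBFS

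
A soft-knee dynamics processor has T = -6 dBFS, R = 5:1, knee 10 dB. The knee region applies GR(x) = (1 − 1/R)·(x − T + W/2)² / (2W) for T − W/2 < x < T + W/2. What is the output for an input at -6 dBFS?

-7 dBFS

x − T + W/2 = -6 − (-6) + 5 = 5.
GR = (1 − 1/5) × 5² / 20 = 0.8 × 25 / 20 = 1 dB.
Output = -6 − 1 = -7 dBFS.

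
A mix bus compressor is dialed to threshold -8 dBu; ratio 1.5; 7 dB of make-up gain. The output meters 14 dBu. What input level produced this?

14.5 dBu

Stripping the +7 dB make-up gives 7 dBu at the gain stage.
Post-compression overshoot = 7 − (-8) = 15 dB.
Undo the ratio: input overshoot = 15 × 1.5 = 22.5 dB, giving input = 14.5 dBu.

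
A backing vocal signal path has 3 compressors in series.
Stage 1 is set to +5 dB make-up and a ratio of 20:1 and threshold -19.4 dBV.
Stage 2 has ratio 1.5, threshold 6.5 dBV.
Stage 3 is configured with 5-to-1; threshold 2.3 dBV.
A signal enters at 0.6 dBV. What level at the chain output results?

Stage 1: 0.6 dBV is 20 dB over -19.4 dBV; at 20:1 that becomes 1 dB over, giving -18.4 dBV; +5 dB make-up → -13.4 dBV.
Stage 2: -13.4 dBV ≤ 6.5 dBV, so stage 2 doesn't engage; output -13.4 dBV.
Stage 3: below threshold (-13.4 ≤ 2.3); passes unchanged; output -13.4 dBV.

-13.4 dBV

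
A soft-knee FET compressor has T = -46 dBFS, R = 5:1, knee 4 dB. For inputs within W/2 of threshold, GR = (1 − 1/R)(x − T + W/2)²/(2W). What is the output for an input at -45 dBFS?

-45.9 dBFS

x − T + W/2 = -45 − (-46) + 2 = 3.
GR = (1 − 1/5) × 3² / 8 = 0.8 × 9 / 8 = 0.9 dB.
Output = -45 − 0.9 = -45.9 dBFS.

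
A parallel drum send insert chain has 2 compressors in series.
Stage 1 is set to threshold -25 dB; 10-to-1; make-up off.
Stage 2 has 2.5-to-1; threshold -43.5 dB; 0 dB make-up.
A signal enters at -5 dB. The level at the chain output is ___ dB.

-35.3 dB

Stage 1: overshoot 20 dB → 20/10 = 2 dB → -23 dB.
Stage 2: -23 dB is 20.5 dB over -43.5 dB; at 2.5:1 that becomes 8.2 dB over, giving -35.3 dB.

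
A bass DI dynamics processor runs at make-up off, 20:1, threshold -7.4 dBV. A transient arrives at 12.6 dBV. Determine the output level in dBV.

-6.4 dBV

12.6 dBV sits 20 dB over threshold.
The 20 dB excess becomes 1 dB after 20:1 reduction.
Output = -7.4 + 1 = -6.4 dBV.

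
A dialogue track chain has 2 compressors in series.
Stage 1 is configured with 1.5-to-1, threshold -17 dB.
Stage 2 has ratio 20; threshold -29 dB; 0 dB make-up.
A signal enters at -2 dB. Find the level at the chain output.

Stage 1: 15 dB above -17 dB, reduced 1.5:1 to 10 dB above → -7 dB.
Stage 2: overshoot 22 dB → 22/20 = 1.1 dB → -27.9 dB.

-27.9 dB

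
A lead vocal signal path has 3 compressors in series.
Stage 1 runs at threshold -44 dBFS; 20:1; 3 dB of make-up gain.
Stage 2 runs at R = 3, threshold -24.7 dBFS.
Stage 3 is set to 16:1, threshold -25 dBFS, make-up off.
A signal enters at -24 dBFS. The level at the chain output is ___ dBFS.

Stage 1: overshoot 20 dB → 20/20 = 1 dB → -43 dBFS; +3 dB make-up → -40 dBFS.
Stage 2: -40 dBFS is at or below the -24.7 dBFS threshold — no compression; output -40 dBFS.
Stage 3: -40 dBFS ≤ -25 dBFS, so stage 3 doesn't engage; output -40 dBFS.

-40 dBFS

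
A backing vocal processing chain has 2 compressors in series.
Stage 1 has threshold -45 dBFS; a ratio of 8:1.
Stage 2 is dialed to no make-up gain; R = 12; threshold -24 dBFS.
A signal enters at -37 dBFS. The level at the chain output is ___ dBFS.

-44 dBFS

Stage 1: 8 dB above -45 dBFS, reduced 8:1 to 1 dB above → -44 dBFS.
Stage 2: -44 dBFS is at or below the -24 dBFS threshold — no compression; output -44 dBFS.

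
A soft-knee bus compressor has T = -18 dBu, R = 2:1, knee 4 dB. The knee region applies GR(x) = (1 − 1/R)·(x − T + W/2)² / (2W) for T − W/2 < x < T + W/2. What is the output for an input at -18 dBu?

x − T + W/2 = -18 − (-18) + 2 = 2.
GR = (1 − 1/2) × 2² / 8 = 0.5 × 4 / 8 = 0.25 dB.
Output = -18 − 0.25 = -18.25 dBu.

-18.25 dBu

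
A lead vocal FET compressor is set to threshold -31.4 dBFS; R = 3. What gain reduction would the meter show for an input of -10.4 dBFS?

14 dB

Overshoot = -10.4 − (-31.4) = 21 dB.
At 3:1, output sits 21/3 = 7 dB above threshold.
GR = overshoot in − overshoot out = 21 − 7 = 14 dB.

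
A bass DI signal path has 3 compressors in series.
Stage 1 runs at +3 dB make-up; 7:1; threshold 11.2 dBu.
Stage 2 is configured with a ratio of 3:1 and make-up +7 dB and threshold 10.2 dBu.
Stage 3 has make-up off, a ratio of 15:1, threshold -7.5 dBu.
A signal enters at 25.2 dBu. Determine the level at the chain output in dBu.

-5.72 dBu

Stage 1: overshoot 14 dB → 14/7 = 2 dB → 13.2 dBu; +3 dB make-up → 16.2 dBu.
Stage 2: overshoot 6 dB → 6/3 = 2 dB → 12.2 dBu; +7 dB make-up → 19.2 dBu.
Stage 3: 26.7 dB above -7.5 dBu, reduced 15:1 to 1.78 dB above → -5.72 dBu.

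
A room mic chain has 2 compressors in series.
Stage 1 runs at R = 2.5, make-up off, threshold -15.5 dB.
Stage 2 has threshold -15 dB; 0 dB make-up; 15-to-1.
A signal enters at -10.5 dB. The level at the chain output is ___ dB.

-14.9 dB

Stage 1: overshoot 5 dB → 5/2.5 = 2 dB → -13.5 dB.
Stage 2: -13.5 dB is 1.5 dB over -15 dB; at 15:1 that becomes 0.1 dB over, giving -14.9 dB.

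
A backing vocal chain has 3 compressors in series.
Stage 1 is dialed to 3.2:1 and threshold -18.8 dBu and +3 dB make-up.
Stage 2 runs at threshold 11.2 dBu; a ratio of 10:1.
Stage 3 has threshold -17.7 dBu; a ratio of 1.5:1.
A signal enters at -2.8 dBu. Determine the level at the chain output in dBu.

-13.1 dBu

Stage 1: 16 dB above -18.8 dBu, reduced 3.2:1 to 5 dB above → -13.8 dBu; +3 dB make-up → -10.8 dBu.
Stage 2: -10.8 dBu is at or below the 11.2 dBu threshold — no compression; output -10.8 dBu.
Stage 3: 6.9 dB above -17.7 dBu, reduced 1.5:1 to 4.6 dB above → -13.1 dBu.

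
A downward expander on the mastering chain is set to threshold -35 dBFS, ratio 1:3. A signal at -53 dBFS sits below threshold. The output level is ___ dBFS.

The input is 18 dB below the -35 dBFS threshold.
A 1:3 expander multiplies undershoot by 3: 18 × 3 = 54 dB below threshold.
Output = -35 − 54 = -89 dBFS.

-89 dBFS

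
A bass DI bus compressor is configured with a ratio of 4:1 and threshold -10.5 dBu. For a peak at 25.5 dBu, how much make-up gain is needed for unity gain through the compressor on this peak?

27 dB

Without make-up, output = threshold + overshoot/4 = -10.5 + 9 = -1.5 dBu.
Gap to target: 27 dB.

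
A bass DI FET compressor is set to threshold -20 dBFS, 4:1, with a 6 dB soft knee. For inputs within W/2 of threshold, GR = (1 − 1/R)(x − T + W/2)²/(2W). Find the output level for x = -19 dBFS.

x − T + W/2 = -19 − (-20) + 3 = 4.
GR = (1 − 1/4) × 4² / 12 = 0.75 × 16 / 12 = 1 dB.
Output = -19 − 1 = -20 dBFS.

-20 dBFS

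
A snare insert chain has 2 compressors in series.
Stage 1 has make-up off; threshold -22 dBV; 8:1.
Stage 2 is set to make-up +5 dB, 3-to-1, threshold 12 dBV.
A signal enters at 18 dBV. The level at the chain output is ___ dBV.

Stage 1: 18 dBV is 40 dB over -22 dBV; at 8:1 that becomes 5 dB over, giving -17 dBV.
Stage 2: -17 dBV is at or below the 12 dBV threshold — no compression; make-up brings it to -12 dBV.

-12 dBV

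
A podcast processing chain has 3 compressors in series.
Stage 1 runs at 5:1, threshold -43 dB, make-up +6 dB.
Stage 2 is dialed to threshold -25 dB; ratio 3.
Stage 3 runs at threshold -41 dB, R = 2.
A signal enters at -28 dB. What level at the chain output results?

Stage 1: overshoot 15 dB → 15/5 = 3 dB → -40 dB; +6 dB make-up → -34 dB.
Stage 2: below threshold (-34 ≤ -25); passes unchanged; output -34 dB.
Stage 3: 7 dB above -41 dB, reduced 2:1 to 3.5 dB above → -37.5 dB.

-37.5 dB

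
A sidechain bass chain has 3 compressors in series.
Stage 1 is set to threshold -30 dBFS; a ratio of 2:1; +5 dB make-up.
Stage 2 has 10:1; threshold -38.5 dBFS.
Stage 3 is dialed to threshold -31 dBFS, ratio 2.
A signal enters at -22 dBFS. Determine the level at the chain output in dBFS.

Stage 1: overshoot 8 dB → 8/2 = 4 dB → -26 dBFS; +5 dB make-up → -21 dBFS.
Stage 2: 17.5 dB above -38.5 dBFS, reduced 10:1 to 1.75 dB above → -36.75 dBFS.
Stage 3: -36.75 dBFS ≤ -31 dBFS, so stage 3 doesn't engage; output -36.75 dBFS.

-36.75 dBFS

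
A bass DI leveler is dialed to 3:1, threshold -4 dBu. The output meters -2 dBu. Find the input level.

2 dBu

That's 2 dB above the -4 dBu threshold.
Before 3:1 compression the overshoot was 2 × 3 = 6 dB, so input = -4 + 6 = 2 dBu.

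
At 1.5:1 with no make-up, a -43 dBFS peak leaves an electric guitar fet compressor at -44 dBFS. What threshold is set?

Let T be the threshold. Output overshoot = (input overshoot)/R, so -44 − T = (-43 − T)/1.5.
1.5·(-44 − T) = -43 − T → 0.5·T = -66 − (-43) = -23.
T = -23/0.5 = -46 dBFS.

-46 dBFS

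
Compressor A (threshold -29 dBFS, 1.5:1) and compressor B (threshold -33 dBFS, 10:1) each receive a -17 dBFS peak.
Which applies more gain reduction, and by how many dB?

B, by 10.4 dB

A: overshoot 12 dB → output overshoot 8 dB → GR 4 dB.
B: overshoot 16 dB → output overshoot 1.6 dB → GR 14.4 dB.
Difference: 10.4 dB in favour of B.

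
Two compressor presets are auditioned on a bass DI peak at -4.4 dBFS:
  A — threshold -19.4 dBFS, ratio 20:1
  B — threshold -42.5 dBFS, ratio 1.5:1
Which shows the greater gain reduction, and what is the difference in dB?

A: overshoot 15 dB → output overshoot 0.75 dB → GR 14.25 dB.
B: overshoot 38.1 dB → output overshoot 25.4 dB → GR 12.7 dB.
A applies 1.55 dB more gain reduction.

A, by 1.55 dB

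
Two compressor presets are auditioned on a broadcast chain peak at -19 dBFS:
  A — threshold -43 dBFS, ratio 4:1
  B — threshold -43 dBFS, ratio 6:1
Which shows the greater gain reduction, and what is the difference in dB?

A: overshoot 24 dB → output overshoot 6 dB → GR 18 dB.
B: overshoot 24 dB → output overshoot 4 dB → GR 20 dB.
B applies 2 dB more gain reduction.

B, by 2 dB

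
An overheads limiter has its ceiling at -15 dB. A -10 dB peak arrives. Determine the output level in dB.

The limiter clamps the peak to its -15 dB ceiling.

-15 dB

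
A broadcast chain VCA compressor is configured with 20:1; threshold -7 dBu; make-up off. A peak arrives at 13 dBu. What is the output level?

-6 dBu

The input is 20 dB above the -7 dBu threshold.
20:1 compression reduces that to 20/20 = 1 dB over.
Output = -7 + 1 = -6 dBu.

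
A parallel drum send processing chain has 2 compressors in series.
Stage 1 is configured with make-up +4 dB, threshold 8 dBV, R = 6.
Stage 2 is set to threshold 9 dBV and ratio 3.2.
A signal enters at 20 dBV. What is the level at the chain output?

10.5625 dBV

Stage 1: 12 dB above 8 dBV, reduced 6:1 to 2 dB above → 10 dBV; +4 dB make-up → 14 dBV.
Stage 2: 5 dB above 9 dBV, reduced 3.2:1 to 1.5625 dB above → 10.5625 dBV.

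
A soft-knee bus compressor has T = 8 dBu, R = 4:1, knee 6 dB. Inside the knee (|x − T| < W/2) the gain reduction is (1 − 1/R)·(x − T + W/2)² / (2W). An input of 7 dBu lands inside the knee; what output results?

6.75 dBu

x − T + W/2 = 7 − 8 + 3 = 2.
GR = (1 − 1/4) × 2² / 12 = 0.75 × 4 / 12 = 0.25 dB.
Output = 7 − 0.25 = 6.75 dBu.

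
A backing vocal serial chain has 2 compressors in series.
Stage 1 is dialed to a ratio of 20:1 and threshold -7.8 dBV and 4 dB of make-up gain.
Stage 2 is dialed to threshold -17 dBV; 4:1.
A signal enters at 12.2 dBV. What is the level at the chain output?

-13.45 dBV

Stage 1: 20 dB above -7.8 dBV, reduced 20:1 to 1 dB above → -6.8 dBV; +4 dB make-up → -2.8 dBV.
Stage 2: overshoot 14.2 dB → 14.2/4 = 3.55 dB → -13.45 dBV.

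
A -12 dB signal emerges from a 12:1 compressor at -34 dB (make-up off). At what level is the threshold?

-36 dB

Input is 24 dB above T (since output overshoot × R = input overshoot: (-34 − T)·12 = -12 − T gives T = -36 dB).
Check: -36 + (-12 − (-36))/12 = -36 + 2 = -34 dB. ✓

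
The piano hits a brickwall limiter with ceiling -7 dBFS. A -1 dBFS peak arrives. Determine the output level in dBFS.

A brickwall limiter is an ∞:1 compressor: any input above the ceiling is clamped to -7 dBFS.

-7 dBFS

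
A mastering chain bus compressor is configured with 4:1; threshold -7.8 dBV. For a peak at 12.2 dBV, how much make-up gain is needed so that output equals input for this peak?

15 dB

Overshoot 20 dB → 20/4 = 5 dB after compression, so the compressed level is -7.8 + 5 = -2.8 dBV.
Make-up = target − compressed = 12.2 − (-2.8) = 15 dB.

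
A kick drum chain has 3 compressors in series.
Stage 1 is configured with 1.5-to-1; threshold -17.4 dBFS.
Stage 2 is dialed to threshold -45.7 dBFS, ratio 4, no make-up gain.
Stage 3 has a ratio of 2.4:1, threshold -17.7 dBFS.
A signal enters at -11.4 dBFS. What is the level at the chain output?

-37.625 dBFS

Stage 1: -11.4 dBFS is 6 dB over -17.4 dBFS; at 1.5:1 that becomes 4 dB over, giving -13.4 dBFS.
Stage 2: 32.3 dB above -45.7 dBFS, reduced 4:1 to 8.075 dB above → -37.625 dBFS.
Stage 3: -37.625 dBFS is at or below the -17.7 dBFS threshold — no compression; output -37.625 dBFS.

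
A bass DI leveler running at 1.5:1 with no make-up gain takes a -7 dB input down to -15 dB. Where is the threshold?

-31 dB

Let T be the threshold. Output overshoot = (input overshoot)/R, so -15 − T = (-7 − T)/1.5.
1.5·(-15 − T) = -7 − T → 0.5·T = -22.5 − (-7) = -15.5.
T = -15.5/0.5 = -31 dB.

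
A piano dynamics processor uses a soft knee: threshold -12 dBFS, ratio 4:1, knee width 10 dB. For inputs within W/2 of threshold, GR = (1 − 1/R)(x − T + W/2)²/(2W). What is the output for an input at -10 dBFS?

x − T + W/2 = -10 − (-12) + 5 = 7.
GR = (1 − 1/4) × 7² / 20 = 0.75 × 49 / 20 = 1.8375 dB.
Output = -10 − 1.8375 = -11.8375 dBFS.

-11.8375 dBFS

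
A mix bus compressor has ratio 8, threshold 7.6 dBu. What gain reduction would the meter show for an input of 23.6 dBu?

23.6 dBu exceeds the threshold by 16 dB.
A 8:1 ratio leaves 2 dB of that excess.
GR = overshoot in − overshoot out = 16 − 2 = 14 dB.

14 dB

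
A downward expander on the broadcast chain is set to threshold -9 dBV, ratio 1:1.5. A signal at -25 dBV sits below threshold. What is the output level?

-33 dBV

Below threshold, a 1:1.5 expander applies gain = (1.5−1)×(T − x) of attenuation.
(1.5−1) × 16 = 8 dB, so output = -25 − 8 = -33 dBV.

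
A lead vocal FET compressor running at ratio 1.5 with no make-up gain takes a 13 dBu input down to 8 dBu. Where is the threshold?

Gain reduction = 13 − 8 = 5 dB; output overshoot = GR / (R − 1) = 5 / 0.5 = 10 dB.
Threshold = output − output overshoot = 8 − 10 = -2 dBu.

-2 dBu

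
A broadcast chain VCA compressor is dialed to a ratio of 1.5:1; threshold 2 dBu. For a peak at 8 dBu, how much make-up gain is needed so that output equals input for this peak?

Without make-up, output = threshold + overshoot/1.5 = 2 + 4 = 6 dBu.
Gap to target: 2 dB.

2 dB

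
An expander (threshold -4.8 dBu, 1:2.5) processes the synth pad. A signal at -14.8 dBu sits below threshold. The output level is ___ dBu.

Below threshold, a 1:2.5 expander applies gain = (2.5−1)×(T − x) of attenuation.
(2.5−1) × 10 = 15 dB, so output = -14.8 − 15 = -29.8 dBu.

-29.8 dBu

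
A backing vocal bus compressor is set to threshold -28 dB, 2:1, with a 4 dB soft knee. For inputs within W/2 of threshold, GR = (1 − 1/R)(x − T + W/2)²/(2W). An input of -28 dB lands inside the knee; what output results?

-28.25 dB

x − T + W/2 = -28 − (-28) + 2 = 2.
GR = (1 − 1/2) × 2² / 8 = 0.5 × 4 / 8 = 0.25 dB.
Output = -28 − 0.25 = -28.25 dB.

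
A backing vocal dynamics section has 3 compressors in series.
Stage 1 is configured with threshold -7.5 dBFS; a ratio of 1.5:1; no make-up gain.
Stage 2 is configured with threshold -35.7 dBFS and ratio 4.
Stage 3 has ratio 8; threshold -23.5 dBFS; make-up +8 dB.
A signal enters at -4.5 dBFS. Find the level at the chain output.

-20.15 dBFS

Stage 1: overshoot 3 dB → 3/1.5 = 2 dB → -5.5 dBFS.
Stage 2: -5.5 dBFS is 30.2 dB over -35.7 dBFS; at 4:1 that becomes 7.55 dB over, giving -28.15 dBFS.
Stage 3: -28.15 dBFS is at or below the -23.5 dBFS threshold — no compression; make-up brings it to -20.15 dBFS.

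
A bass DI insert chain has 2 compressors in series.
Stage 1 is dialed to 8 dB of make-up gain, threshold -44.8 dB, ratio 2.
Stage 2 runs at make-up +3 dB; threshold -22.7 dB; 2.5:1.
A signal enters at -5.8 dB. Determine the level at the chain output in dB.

-17.54 dB

Stage 1: 39 dB above -44.8 dB, reduced 2:1 to 19.5 dB above → -25.3 dB; +8 dB make-up → -17.3 dB.
Stage 2: 5.4 dB above -22.7 dB, reduced 2.5:1 to 2.16 dB above → -20.54 dB; +3 dB make-up → -17.54 dB.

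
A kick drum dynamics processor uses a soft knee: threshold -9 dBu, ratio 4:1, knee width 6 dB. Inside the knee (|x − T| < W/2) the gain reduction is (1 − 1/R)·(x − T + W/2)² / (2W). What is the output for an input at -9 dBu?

x − T + W/2 = -9 − (-9) + 3 = 3.
GR = (1 − 1/4) × 3² / 12 = 0.75 × 9 / 12 = 0.5625 dB.
Output = -9 − 0.5625 = -9.5625 dBu.

-9.5625 dBu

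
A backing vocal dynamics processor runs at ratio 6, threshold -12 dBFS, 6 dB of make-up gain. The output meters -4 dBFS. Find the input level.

0 dBFS

Before make-up, the level was -4 − 6 = -10 dBFS.
The compressed level sits -10 − (-12) = 2 dB over threshold.
Input overshoot = R × output overshoot = 12 dB → input = -12 + 12 = 0 dBFS.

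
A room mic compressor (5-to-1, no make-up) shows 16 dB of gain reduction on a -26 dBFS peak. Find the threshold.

-46 dBFS

Input is 20 dB above T (since output overshoot × R = input overshoot: (-42 − T)·5 = -26 − T gives T = -46 dBFS).
Check: -46 + (-26 − (-46))/5 = -46 + 4 = -42 dBFS. ✓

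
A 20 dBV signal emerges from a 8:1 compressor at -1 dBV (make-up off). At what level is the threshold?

Gain reduction = 20 − (-1) = 21 dB; output overshoot = GR / (R − 1) = 21 / 7 = 3 dB.
Threshold = output − output overshoot = -1 − 3 = -4 dBV.

-4 dBV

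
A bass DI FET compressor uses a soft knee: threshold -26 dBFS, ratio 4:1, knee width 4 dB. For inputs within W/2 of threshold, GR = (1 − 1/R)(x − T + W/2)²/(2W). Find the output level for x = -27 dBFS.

-27.09375 dBFS

x − T + W/2 = -27 − (-26) + 2 = 1.
GR = (1 − 1/4) × 1² / 8 = 0.75 × 1 / 8 = 0.09375 dB.
Output = -27 − 0.09375 = -27.09375 dBFS.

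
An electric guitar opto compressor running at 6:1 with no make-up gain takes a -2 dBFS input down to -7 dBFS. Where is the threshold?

Let T be the threshold. Output overshoot = (input overshoot)/R, so -7 − T = (-2 − T)/6.
6·(-7 − T) = -2 − T → 5·T = -42 − (-2) = -40.
T = -40/5 = -8 dBFS.

-8 dBFS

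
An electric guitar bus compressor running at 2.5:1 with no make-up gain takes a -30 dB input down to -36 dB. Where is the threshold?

Input is 10 dB above T (since output overshoot × R = input overshoot: (-36 − T)·2.5 = -30 − T gives T = -40 dB).
Check: -40 + (-30 − (-40))/2.5 = -40 + 4 = -36 dB. ✓

-40 dB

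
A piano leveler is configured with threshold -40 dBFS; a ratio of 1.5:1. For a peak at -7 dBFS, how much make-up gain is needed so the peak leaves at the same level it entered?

The peak compresses to -40 + 33/1.5 = -18 dBFS.
To reach -7 dBFS requires -7 − (-18) = 11 dB of make-up.

11 dB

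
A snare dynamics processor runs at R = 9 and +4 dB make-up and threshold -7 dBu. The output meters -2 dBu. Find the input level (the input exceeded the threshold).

Stripping the +4 dB make-up gives -6 dBu at the gain stage.
Post-compression overshoot = -6 − (-7) = 1 dB.
Undo the ratio: input overshoot = 1 × 9 = 9 dB, giving input = 2 dBu.

2 dBu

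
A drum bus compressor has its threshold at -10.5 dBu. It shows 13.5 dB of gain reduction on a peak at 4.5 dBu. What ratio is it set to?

10:1

Input overshoot = 4.5 − (-10.5) = 15 dB.
Output overshoot = 15 − 13.5 = 1.5 dB.
Ratio = input overshoot / output overshoot = 15 / 1.5 = 10.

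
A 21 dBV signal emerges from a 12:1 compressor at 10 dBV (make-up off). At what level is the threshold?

9 dBV

Gain reduction = 21 − 10 = 11 dB; output overshoot = GR / (R − 1) = 11 / 11 = 1 dB.
Threshold = output − output overshoot = 10 − 1 = 9 dBV.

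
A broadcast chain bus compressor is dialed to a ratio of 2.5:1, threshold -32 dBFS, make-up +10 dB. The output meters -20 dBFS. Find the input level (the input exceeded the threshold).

Before make-up, the level was -20 − 10 = -30 dBFS.
That's 2 dB above the -32 dBFS threshold.
Undo the ratio: input overshoot = 2 × 2.5 = 5 dB, giving input = -27 dBFS.

-27 dBFS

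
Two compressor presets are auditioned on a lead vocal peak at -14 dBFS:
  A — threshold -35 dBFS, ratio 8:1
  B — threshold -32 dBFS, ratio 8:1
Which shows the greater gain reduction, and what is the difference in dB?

A, by 2.625 dB

A: GR = 21 − 21/8 = 18.375 dB.
B: GR = 18 − 18/8 = 15.75 dB.
A reduces 2.625 dB more.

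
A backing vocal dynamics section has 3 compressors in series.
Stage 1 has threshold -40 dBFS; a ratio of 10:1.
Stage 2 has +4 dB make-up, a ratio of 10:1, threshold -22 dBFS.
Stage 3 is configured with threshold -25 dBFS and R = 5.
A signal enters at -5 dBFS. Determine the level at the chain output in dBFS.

-32.5 dBFS

Stage 1: -5 dBFS is 35 dB over -40 dBFS; at 10:1 that becomes 3.5 dB over, giving -36.5 dBFS.
Stage 2: -36.5 dBFS is at or below the -22 dBFS threshold — no compression; make-up brings it to -32.5 dBFS.
Stage 3: -32.5 dBFS ≤ -25 dBFS, so stage 3 doesn't engage; output -32.5 dBFS.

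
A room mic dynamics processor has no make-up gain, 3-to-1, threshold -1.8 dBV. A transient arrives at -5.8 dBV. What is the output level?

-5.8 dBV is 4 dB below the -1.8 dBV threshold, so no gain reduction is applied.
Output = input = -5.8 dBV.

-5.8 dBV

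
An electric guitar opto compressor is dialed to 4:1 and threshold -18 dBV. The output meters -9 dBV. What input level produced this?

18 dBV

That's 9 dB above the -18 dBV threshold.
Input overshoot = R × output overshoot = 36 dB → input = -18 + 36 = 18 dBV.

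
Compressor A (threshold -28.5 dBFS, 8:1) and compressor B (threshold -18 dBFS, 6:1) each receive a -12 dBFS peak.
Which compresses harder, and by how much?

A, by 9.4375 dB

A: GR = 16.5 − 16.5/8 = 14.4375 dB.
B: GR = 6 − 6/6 = 5 dB.
A applies 9.4375 dB more gain reduction.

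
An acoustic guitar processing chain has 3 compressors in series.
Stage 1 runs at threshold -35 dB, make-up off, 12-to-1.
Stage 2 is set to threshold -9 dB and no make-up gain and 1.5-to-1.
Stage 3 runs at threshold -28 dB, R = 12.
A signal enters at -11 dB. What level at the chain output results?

-33 dB

Stage 1: overshoot 24 dB → 24/12 = 2 dB → -33 dB.
Stage 2: -33 dB ≤ -9 dB, so stage 2 doesn't engage; output -33 dB.
Stage 3: -33 dB ≤ -28 dB, so stage 3 doesn't engage; output -33 dB.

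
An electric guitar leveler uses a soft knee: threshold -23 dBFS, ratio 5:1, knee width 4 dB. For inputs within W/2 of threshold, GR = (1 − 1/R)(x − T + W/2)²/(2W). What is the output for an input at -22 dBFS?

x − T + W/2 = -22 − (-23) + 2 = 3.
GR = (1 − 1/5) × 3² / 8 = 0.8 × 9 / 8 = 0.9 dB.
Output = -22 − 0.9 = -22.9 dBFS.

-22.9 dBFS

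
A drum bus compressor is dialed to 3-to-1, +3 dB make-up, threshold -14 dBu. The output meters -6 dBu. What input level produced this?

Stripping the +3 dB make-up gives -9 dBu at the gain stage.
That's 5 dB above the -14 dBu threshold.
Input overshoot = R × output overshoot = 15 dB → input = -14 + 15 = 1 dBu.

1 dBu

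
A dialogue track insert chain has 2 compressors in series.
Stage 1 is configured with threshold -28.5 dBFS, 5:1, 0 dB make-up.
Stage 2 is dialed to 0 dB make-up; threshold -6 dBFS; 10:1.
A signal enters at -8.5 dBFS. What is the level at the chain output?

Stage 1: overshoot 20 dB → 20/5 = 4 dB → -24.5 dBFS.
Stage 2: below threshold (-24.5 ≤ -6); passes unchanged; output -24.5 dBFS.

-24.5 dBFS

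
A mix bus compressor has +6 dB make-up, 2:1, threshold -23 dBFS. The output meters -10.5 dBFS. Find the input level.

-10 dBFS

Stripping the +6 dB make-up gives -16.5 dBFS at the gain stage.
The compressed level sits -16.5 − (-23) = 6.5 dB over threshold.
Before 2:1 compression the overshoot was 6.5 × 2 = 13 dB, so input = -23 + 13 = -10 dBFS.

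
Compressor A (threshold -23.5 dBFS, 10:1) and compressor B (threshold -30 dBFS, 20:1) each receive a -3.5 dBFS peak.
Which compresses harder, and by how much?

A: overshoot 20 dB → output overshoot 2 dB → GR 18 dB.
B: overshoot 26.5 dB → output overshoot 1.325 dB → GR 25.175 dB.
B applies 7.175 dB more gain reduction.

B, by 7.175 dB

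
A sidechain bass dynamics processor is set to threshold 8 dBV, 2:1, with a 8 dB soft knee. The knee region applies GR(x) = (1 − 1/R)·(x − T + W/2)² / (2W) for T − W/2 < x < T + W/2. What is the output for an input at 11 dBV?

x − T + W/2 = 11 − 8 + 4 = 7.
GR = (1 − 1/2) × 7² / 16 = 0.5 × 49 / 16 = 1.53125 dB.
Output = 11 − 1.53125 = 9.46875 dBV.

9.46875 dBV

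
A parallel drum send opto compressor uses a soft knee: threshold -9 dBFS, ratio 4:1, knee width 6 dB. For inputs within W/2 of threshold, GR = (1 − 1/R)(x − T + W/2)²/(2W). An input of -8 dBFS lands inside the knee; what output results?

x − T + W/2 = -8 − (-9) + 3 = 4.
GR = (1 − 1/4) × 4² / 12 = 0.75 × 16 / 12 = 1 dB.
Output = -8 − 1 = -9 dBFS.

-9 dBFS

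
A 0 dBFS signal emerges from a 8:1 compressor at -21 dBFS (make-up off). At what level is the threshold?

-24 dBFS

Gain reduction = 0 − (-21) = 21 dB; output overshoot = GR / (R − 1) = 21 / 7 = 3 dB.
Threshold = output − output overshoot = -21 − 3 = -24 dBFS.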